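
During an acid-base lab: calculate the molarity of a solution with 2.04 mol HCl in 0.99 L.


M = n/V = 2.04/0.99 = 2.061 mol/L

2.061 M


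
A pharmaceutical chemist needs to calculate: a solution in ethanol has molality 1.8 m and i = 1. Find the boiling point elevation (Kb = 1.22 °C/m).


ΔTb = Kb × m × i
= 1.22 × 1.8 × 1
= 2.196 °C

2.196 °C


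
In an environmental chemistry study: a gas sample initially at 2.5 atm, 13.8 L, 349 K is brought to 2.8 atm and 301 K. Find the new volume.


P1V1/T1 = P2V2/T2
V2 = P1V1T2/(T1P2)
= 2.5×13.8×301/(349×2.8)
= 10.627 L

10.627 L


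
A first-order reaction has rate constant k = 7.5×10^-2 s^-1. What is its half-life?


t½ = ln2/k = 0.693147/(7.5×10^-2 s^-1)
= 9.242 s

9.242 s


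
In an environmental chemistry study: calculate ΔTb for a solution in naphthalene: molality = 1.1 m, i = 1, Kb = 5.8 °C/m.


ΔTb = Kb × m × i
= 5.8 × 1.1 × 1
= 6.38 °C

6.38 °C


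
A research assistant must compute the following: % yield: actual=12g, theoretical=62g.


% yield = actual/theoretical × 100
= 12/62 × 100
= 19.35%

19.35%


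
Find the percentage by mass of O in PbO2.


M(PbO2) = 1×207.2 + 2×16.0 = 239.20 g/mol
Mass of O = 2 × 16.0 = 32.00 g/mol
% O = 32.00/239.20 × 100 = 13.38%

13.38%


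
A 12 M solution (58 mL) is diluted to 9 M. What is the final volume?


C1V1 = C2V2
12 × 58 = 9 × V2
V2 = 696/9 = 77.33 mL

77.33 mL


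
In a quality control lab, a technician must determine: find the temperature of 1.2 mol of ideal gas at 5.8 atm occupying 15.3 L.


PV = nRT  (R = 0.08206 L·atm/(mol·K))
T = PV/(nR) = 5.8×15.3/(1.2×0.08206)
= 88.74/0.098472
= 901.17 K

901.17 K


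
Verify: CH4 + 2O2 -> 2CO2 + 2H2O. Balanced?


Equation: CH4 + 2O2 -> 2CO2 + 2H2O
Check atoms: C: 1≠2, H: 4=4, O: 4≠6
Not balanced

No, not balanced


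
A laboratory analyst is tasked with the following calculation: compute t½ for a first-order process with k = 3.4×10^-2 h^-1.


t½ = ln2/k = 0.693147/(3.4×10^-2 h^-1)
= 20.39 h

20.39 h


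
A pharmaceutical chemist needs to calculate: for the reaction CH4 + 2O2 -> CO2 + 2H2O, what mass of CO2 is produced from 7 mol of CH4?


Mole ratio CO2:CH4 = 1:1
n(CO2) = 7 × 1/1 = 7.000 mol
mass = 7.000 × 44.01 = 308.07 g

308.07 g


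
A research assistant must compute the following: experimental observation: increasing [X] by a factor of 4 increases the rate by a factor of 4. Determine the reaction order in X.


rate ∝ [X]^n
4^n = 4 → n = 1
Order in X: 1

1


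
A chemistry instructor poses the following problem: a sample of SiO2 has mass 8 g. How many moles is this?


M(SiO2) = 60.09 g/mol
n = mass/M = 8/60.09 = 0.1331 mol

0.1331 mol


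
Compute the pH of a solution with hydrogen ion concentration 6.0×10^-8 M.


pH = -log10([H+]) = -log10(6.0×10^-8)
= 8 - log10(6.0)
= 8 - 0.78
= 7.22

7.22


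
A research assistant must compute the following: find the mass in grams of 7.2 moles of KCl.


M(KCl) = 74.55 g/mol
mass = n × M = 7.2 × 74.55 = 536.76 g

536.76 g


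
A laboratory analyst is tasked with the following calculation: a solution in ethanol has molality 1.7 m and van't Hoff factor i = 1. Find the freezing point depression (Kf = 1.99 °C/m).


ΔTf = Kf × m × i
= 1.99 × 1.7 × 1
= 3.383 °C

3.383 °C


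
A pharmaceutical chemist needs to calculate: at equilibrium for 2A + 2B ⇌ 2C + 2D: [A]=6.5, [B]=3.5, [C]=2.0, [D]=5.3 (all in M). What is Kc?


Kc = [C]^2[D]^2/([A]^2[B]^2)
= (2.0^2 × 5.3^2)/(6.5^2 × 3.5^2)
= 112.36/517.5625
= 0.2171

0.2171


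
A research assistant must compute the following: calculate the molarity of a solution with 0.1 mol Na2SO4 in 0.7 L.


M = n/V = 0.1/0.7 = 0.143 mol/L

0.143 M


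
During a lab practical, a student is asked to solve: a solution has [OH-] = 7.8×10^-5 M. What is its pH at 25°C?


pOH = -log10([OH-]) = -log10(7.8×10^-5)
= 5 - log10(7.8) = 4.11
pH = 14 - pOH = 14 - 4.11 = 9.89

9.89


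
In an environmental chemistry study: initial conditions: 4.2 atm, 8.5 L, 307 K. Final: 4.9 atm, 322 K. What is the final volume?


P1V1/T1 = P2V2/T2
V2 = P1V1T2/(T1P2)
= 4.2×8.5×322/(307×4.9)
= 7.642 L

7.642 L


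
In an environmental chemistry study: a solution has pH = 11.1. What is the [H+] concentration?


[H+] = 10^(-pH) = 10^(-11.1)
= 7.94×10^-12 M

7.94×10^-12 M


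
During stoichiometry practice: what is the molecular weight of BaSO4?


M(BaSO4) = 1×137.33 + 1×32.07 + 4×16.0
= 137.33 + 32.07 + 64.0
= 233.4 g/mol

233.4 g/mol


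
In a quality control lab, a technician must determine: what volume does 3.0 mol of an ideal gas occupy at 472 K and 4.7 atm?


PV = nRT  (R = 0.08206 L·atm/(mol·K))
V = nRT/P = 3.0×0.08206×472/4.7
= 24.723 L

24.723 L


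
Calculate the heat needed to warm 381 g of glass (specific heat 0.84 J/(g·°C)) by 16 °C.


q = mcΔT = 381 × 0.84 × 16
= 5120.64 J

5120.64 J


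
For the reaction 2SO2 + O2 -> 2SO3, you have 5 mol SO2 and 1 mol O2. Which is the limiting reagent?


Mole ratio available / coefficient:
  SO2: 5/2 = 2.500
  O2: 1/1 = 1.000
Smaller ratio is limiting.

O2


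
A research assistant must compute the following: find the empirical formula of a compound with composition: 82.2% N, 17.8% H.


Assume 100 g sample. Moles of each element:
  N: 82.2/14.01 = 5.867 mol
  H: 17.8/1.008 = 17.659 mol
Divide by smallest (5.867):
  N: 5.867/5.867 = 1.0
  H: 17.659/5.867 = 3.01
Empirical formula: NH3

NH3


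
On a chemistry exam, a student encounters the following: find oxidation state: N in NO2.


x + 2(-2) = 0, so x = +4
Oxidation number: +4

+4


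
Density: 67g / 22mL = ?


ρ = mass/volume
= 67/22
= 3.045 g/mL

3.045 g/mL


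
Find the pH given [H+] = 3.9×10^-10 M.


pH = -log10([H+]) = -log10(3.9×10^-10)
= 10 - log10(3.9)
= 10 - 0.59
= 9.41

9.41


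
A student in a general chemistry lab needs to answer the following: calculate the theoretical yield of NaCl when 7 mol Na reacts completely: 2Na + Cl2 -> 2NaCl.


Mole ratio NaCl:Na = 2:2
n(NaCl) = 7 × 2/2 = 7.000 mol
mass = 7.000 × 58.44 = 409.08 g

409.08 g


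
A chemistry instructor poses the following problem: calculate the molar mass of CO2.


M(CO2) = 1×12.01 + 2×16.0
= 12.01 + 32.0
= 44.01 g/mol

44.01 g/mol


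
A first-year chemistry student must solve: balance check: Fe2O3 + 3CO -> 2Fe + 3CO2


Equation: Fe2O3 + 3CO -> 2Fe + 3CO2
Check atoms: C: 3=3, Fe: 2=2, O: 6=6
Balanced

Yes, balanced


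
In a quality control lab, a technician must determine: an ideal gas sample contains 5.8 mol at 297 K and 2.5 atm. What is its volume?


PV = nRT  (R = 0.08206 L·atm/(mol·K))
V = nRT/P = 5.8×0.08206×297/2.5
= 56.543 L

56.543 L


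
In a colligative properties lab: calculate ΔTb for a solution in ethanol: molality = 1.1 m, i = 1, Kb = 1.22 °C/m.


ΔTb = Kb × m × i
= 1.22 × 1.1 × 1
= 1.342 °C

1.342 °C


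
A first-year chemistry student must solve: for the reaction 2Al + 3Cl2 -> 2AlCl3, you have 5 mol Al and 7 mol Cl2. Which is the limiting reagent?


Mole ratio available / coefficient:
  Al: 5/2 = 2.500
  Cl2: 7/3 = 2.333
Smaller ratio is limiting.

Cl2


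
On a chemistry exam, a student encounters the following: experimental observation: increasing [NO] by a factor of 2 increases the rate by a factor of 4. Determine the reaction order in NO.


rate ∝ [NO]^n
2^n = 4 → n = 2
Order in NO: 2

2


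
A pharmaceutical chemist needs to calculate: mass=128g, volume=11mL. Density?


ρ = mass/volume
= 128/11
= 11.636 g/mL

11.636 g/mL


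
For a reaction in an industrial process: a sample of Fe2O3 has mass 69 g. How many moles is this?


M(Fe2O3) = 159.7 g/mol
n = mass/M = 69/159.7 = 0.4321 mol

0.4321 mol


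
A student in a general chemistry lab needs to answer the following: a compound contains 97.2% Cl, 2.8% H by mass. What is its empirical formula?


Assume 100 g sample. Moles of each element:
  Cl: 97.2/35.45 = 2.742 mol
  H: 2.8/1.008 = 2.778 mol
Divide by smallest (2.742):
  Cl: 2.742/2.742 = 1.0
  H: 2.778/2.742 = 1.01
Empirical formula: HCl

HCl


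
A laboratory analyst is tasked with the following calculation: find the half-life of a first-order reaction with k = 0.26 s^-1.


t½ = ln2/k = 0.693147/(0.26 s^-1)
= 2.666 s

2.666 s


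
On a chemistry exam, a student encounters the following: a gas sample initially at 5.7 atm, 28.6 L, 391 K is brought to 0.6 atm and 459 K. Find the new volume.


P1V1/T1 = P2V2/T2
V2 = P1V1T2/(T1P2)
= 5.7×28.6×459/(391×0.6)
= 318.952 L

318.952 L


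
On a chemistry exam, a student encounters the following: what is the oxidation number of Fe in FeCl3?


x + 3(-1) = 0, so x = +3
Oxidation number: +3

+3


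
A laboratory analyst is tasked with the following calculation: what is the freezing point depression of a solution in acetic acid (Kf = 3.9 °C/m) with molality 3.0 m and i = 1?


ΔTf = Kf × m × i
= 3.9 × 3.0 × 1
= 11.7 °C

11.7 °C


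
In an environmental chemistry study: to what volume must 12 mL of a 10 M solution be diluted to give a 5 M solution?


C1V1 = C2V2
10 × 12 = 5 × V2
V2 = 120/5 = 24.0 mL

24.0 mL


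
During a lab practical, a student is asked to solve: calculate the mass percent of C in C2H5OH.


M(C2H5OH) = 2×12.01 + 6×1.008 + 1×16.0 = 46.068 g/mol
Mass of C = 2 × 12.01 = 24.02 g/mol
% C = 24.02/46.068 × 100 = 52.14%

52.14%


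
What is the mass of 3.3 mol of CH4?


M(CH4) = 16.04 g/mol
mass = n × M = 3.3 × 16.04 = 52.93 g

52.93 g


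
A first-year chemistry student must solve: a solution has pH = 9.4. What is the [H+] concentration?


[H+] = 10^(-pH) = 10^(-9.4)
= 3.98×10^-10 M

3.98×10^-10 M


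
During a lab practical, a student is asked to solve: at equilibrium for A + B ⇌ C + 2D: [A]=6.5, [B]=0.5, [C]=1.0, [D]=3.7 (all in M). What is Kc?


Kc = [C][D]^2/([A][B])
= (1.0^1 × 3.7^2)/(6.5^1 × 0.5^1)
= 13.69/3.25
= 4.212

4.212


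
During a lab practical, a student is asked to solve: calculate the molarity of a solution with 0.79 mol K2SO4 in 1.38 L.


M = n/V = 0.79/1.38 = 0.572 mol/L

0.572 M


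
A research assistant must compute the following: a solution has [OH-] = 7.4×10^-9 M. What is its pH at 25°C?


pOH = -log10([OH-]) = -log10(7.4×10^-9)
= 9 - log10(7.4) = 8.13
pH = 14 - pOH = 14 - 8.13 = 5.87

5.87


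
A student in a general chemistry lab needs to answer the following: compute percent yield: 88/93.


% yield = actual/theoretical × 100
= 88/93 × 100
= 94.62%

94.62%


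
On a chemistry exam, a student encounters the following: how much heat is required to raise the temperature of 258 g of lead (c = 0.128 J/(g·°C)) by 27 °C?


q = mcΔT = 258 × 0.128 × 27
= 891.65 J

891.65 J


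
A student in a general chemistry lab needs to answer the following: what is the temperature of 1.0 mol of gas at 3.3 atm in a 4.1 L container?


PV = nRT  (R = 0.08206 L·atm/(mol·K))
T = PV/(nR) = 3.3×4.1/(1.0×0.08206)
= 13.53/0.082060
= 164.88 K

164.88 K


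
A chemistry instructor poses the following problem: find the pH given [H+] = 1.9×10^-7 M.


pH = -log10([H+]) = -log10(1.9×10^-7)
= 7 - log10(1.9)
= 7 - 0.28
= 6.72

6.72


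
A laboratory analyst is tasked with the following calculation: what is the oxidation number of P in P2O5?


2x + 5(-2) = 0, so x = +5
Oxidation number: +5

+5


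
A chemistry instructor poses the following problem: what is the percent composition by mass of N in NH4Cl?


M(NH4Cl) = 1×14.01 + 4×1.008 + 1×35.45 = 53.492 g/mol
Mass of N = 1 × 14.01 = 14.01 g/mol
% N = 14.01/53.492 × 100 = 26.19%

26.19%


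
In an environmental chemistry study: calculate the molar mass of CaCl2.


M(CaCl2) = 1×40.08 + 2×35.45
= 40.08 + 70.9
= 110.98 g/mol

110.98 g/mol


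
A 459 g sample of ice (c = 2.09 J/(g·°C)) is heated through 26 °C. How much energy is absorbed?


q = mcΔT = 459 × 2.09 × 26
= 24942.06 J

24942.06 J


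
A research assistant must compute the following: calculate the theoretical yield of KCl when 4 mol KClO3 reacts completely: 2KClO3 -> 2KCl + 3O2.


Mole ratio KCl:KClO3 = 2:2
n(KCl) = 4 × 2/2 = 4.000 mol
mass = 4.000 × 74.55 = 298.2 g

298.2 g


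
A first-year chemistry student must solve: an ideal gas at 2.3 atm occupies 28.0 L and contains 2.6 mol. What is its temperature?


PV = nRT  (R = 0.08206 L·atm/(mol·K))
T = PV/(nR) = 2.3×28.0/(2.6×0.08206)
= 64.40/0.213356
= 301.84 K

301.84 K


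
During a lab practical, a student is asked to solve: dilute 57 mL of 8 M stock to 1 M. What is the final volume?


C1V1 = C2V2
8 × 57 = 1 × V2
V2 = 456/1 = 456.0 mL

456.0 mL


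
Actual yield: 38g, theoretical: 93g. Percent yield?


% yield = actual/theoretical × 100
= 38/93 × 100
= 40.86%

40.86%


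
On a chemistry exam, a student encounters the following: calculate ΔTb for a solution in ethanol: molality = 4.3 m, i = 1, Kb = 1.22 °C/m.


ΔTb = Kb × m × i
= 1.22 × 4.3 × 1
= 5.246 °C

5.246 °C


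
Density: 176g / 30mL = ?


ρ = mass/volume
= 176/30
= 5.867 g/mL

5.867 g/mL


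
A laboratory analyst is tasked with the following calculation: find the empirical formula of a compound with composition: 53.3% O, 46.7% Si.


Assume 100 g sample. Moles of each element:
  O: 53.3/16.0 = 3.331 mol
  Si: 46.7/28.09 = 1.663 mol
Divide by smallest (1.663):
  O: 3.331/1.663 = 2.0
  Si: 1.663/1.663 = 1.0
Empirical formula: SiO2

SiO2


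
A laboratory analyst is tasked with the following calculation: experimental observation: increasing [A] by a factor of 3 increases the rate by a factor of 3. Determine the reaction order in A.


rate ∝ [A]^n
3^n = 3 → n = 1
Order in A: 1

1


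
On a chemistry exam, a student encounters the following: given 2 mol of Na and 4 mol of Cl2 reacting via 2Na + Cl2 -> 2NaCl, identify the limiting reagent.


Mole ratio available / coefficient:
  Na: 2/2 = 1.000
  Cl2: 4/1 = 4.000
Smaller ratio is limiting.

Na


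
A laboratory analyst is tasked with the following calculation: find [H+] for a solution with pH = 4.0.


[H+] = 10^(-pH) = 10^(-4.0)
= 1.0×10^-4 M

1.0×10^-4 M


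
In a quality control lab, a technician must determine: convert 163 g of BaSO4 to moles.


M(BaSO4) = 233.4 g/mol
n = mass/M = 163/233.4 = 0.6984 mol

0.6984 mol


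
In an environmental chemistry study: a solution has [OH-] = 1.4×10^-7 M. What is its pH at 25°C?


pOH = -log10([OH-]) = -log10(1.4×10^-7)
= 7 - log10(1.4) = 6.85
pH = 14 - pOH = 14 - 6.85 = 7.15

7.15


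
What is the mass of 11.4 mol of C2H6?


M(C2H6) = 30.07 g/mol
mass = n × M = 11.4 × 30.07 = 342.80 g

342.80 g


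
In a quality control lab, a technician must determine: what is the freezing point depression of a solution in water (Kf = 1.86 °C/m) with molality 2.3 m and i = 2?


ΔTf = Kf × m × i
= 1.86 × 2.3 × 2
= 8.556 °C

8.556 °C


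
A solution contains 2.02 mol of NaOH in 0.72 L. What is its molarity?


M = n/V = 2.02/0.72 = 2.806 mol/L

2.806 M


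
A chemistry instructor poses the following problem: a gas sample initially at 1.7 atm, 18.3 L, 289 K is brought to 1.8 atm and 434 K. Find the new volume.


P1V1/T1 = P2V2/T2
V2 = P1V1T2/(T1P2)
= 1.7×18.3×434/(289×1.8)
= 25.955 L

25.955 L


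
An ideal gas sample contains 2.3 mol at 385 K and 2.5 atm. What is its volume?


PV = nRT  (R = 0.08206 L·atm/(mol·K))
V = nRT/P = 2.3×0.08206×385/2.5
= 29.066 L

29.066 L


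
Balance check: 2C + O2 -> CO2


Equation: 2C + O2 -> CO2
Check atoms: C: 2≠1, O: 2=2
Not balanced

No, not balanced


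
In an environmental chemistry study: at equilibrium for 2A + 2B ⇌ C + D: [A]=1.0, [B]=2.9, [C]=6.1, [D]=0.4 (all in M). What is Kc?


Kc = [C][D]/([A]^2[B]^2)
= (6.1^1 × 0.4^1)/(1.0^2 × 2.9^2)
= 2.44/8.41
= 0.2901

0.2901


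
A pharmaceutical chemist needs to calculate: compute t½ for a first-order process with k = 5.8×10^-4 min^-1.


t½ = ln2/k = 0.693147/(5.8×10^-4 min^-1)
= 1195 min

1195 min


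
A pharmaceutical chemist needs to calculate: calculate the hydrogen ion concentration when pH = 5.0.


[H+] = 10^(-pH) = 10^(-5.0)
= 1.0×10^-5 M

1.0×10^-5 M


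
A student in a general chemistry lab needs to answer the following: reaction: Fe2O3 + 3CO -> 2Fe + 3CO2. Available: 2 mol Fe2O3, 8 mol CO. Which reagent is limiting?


Mole ratio available / coefficient:
  Fe2O3: 2/1 = 2.000
  CO: 8/3 = 2.667
Smaller ratio is limiting.

Fe2O3


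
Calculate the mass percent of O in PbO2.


M(PbO2) = 1×207.2 + 2×16.0 = 239.20 g/mol
Mass of O = 2 × 16.0 = 32.00 g/mol
% O = 32.00/239.20 × 100 = 13.38%

13.38%


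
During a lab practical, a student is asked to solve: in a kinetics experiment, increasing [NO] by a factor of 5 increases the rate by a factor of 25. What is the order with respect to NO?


rate ∝ [NO]^n
5^n = 25 → n = 2
Order in NO: 2

2


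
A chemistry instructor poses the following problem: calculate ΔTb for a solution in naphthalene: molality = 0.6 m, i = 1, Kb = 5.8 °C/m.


ΔTb = Kb × m × i
= 5.8 × 0.6 × 1
= 3.48 °C

3.48 °C


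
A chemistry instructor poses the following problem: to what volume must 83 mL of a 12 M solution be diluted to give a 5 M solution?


C1V1 = C2V2
12 × 83 = 5 × V2
V2 = 996/5 = 199.2 mL

199.2 mL


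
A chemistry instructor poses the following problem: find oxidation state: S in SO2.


x + 2(-2) = 0, so x = +4
Oxidation number: +4

+4


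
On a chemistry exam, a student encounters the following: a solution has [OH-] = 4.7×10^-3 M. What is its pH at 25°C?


pOH = -log10([OH-]) = -log10(4.7×10^-3)
= 3 - log10(4.7) = 2.33
pH = 14 - pOH = 14 - 2.33 = 11.67

11.67


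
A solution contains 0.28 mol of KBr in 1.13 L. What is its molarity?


M = n/V = 0.28/1.13 = 0.248 mol/L

0.248 M


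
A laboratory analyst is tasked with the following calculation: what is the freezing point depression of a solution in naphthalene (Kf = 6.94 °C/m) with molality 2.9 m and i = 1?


ΔTf = Kf × m × i
= 6.94 × 2.9 × 1
= 20.126 °C

20.126 °C


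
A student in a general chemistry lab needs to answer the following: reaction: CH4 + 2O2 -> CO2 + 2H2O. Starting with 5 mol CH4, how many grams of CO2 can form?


Mole ratio CO2:CH4 = 1:1
n(CO2) = 5 × 1/1 = 5.000 mol
mass = 5.000 × 44.01 = 220.05 g

220.05 g


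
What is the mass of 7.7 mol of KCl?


M(KCl) = 74.55 g/mol
mass = n × M = 7.7 × 74.55 = 574.04 g

574.04 g


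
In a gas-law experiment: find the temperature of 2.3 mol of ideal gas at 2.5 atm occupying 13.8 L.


PV = nRT  (R = 0.08206 L·atm/(mol·K))
T = PV/(nR) = 2.5×13.8/(2.3×0.08206)
= 34.50/0.188738
= 182.79 K

182.79 K


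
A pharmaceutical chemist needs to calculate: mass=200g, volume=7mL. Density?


ρ = mass/volume
= 200/7
= 28.571 g/mL

28.571 g/mL


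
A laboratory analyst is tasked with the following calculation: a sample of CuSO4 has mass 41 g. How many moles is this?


M(CuSO4) = 159.62 g/mol
n = mass/M = 41/159.62 = 0.2569 mol

0.2569 mol


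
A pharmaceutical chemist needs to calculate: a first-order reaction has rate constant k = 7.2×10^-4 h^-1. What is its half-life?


t½ = ln2/k = 0.693147/(7.2×10^-4 h^-1)
= 962.7 h

962.7 h


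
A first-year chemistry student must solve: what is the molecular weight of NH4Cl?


M(NH4Cl) = 1×14.01 + 4×1.008 + 1×35.45
= 14.01 + 4.03 + 35.45
= 53.49 g/mol

53.49 g/mol


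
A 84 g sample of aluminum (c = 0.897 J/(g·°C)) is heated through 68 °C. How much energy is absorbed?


q = mcΔT = 84 × 0.897 × 68
= 5123.66 J

5123.66 J


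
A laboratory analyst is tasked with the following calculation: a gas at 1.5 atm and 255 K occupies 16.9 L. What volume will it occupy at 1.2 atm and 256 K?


P1V1/T1 = P2V2/T2
V2 = P1V1T2/(T1P2)
= 1.5×16.9×256/(255×1.2)
= 21.208 L

21.208 L


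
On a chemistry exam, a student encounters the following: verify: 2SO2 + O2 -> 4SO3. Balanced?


Equation: 2SO2 + O2 -> 4SO3
Check atoms: O: 6≠12, S: 2≠4
Not balanced

No, not balanced


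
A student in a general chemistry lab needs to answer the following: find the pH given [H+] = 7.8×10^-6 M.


pH = -log10([H+]) = -log10(7.8×10^-6)
= 6 - log10(7.8)
= 6 - 0.89
= 5.11

5.11


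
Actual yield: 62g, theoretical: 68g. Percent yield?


% yield = actual/theoretical × 100
= 62/68 × 100
= 91.18%

91.18%


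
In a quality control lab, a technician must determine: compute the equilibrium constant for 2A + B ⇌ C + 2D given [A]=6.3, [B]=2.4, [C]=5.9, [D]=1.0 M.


Kc = [C][D]^2/([A]^2[B])
= (5.9^1 × 1.0^2)/(6.3^2 × 2.4^1)
= 5.9/95.256
= 0.06194

0.06194


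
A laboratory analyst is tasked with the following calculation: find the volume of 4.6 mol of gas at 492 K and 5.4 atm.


PV = nRT  (R = 0.08206 L·atm/(mol·K))
V = nRT/P = 4.6×0.08206×492/5.4
= 34.392 L

34.392 L


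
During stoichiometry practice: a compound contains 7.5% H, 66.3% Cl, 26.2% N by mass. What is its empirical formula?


Assume 100 g sample. Moles of each element:
  H: 7.5/1.008 = 7.44 mol
  Cl: 66.3/35.45 = 1.87 mol
  N: 26.2/14.01 = 1.87 mol
Divide by smallest (1.87):
  H: 7.44/1.87 = 3.98
  Cl: 1.87/1.87 = 1.0
  N: 1.87/1.87 = 1.0
Empirical formula: NH4Cl

NH4Cl


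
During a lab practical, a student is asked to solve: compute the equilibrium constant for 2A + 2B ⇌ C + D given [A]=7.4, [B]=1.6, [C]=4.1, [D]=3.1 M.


Kc = [C][D]/([A]^2[B]^2)
= (4.1^1 × 3.1^1)/(7.4^2 × 1.6^2)
= 12.71/140.1856
= 0.09067

0.09067


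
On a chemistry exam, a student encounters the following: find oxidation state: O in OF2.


F is always -1; 2(-1) + x = 0, so O = +2
Oxidation number: +2

+2


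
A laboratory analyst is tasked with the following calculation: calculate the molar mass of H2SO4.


M(H2SO4) = 2×1.008 + 1×32.07 + 4×16.0
= 2.02 + 32.07 + 64.0
= 98.09 g/mol

98.09 g/mol


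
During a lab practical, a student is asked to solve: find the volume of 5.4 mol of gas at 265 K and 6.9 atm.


PV = nRT  (R = 0.08206 L·atm/(mol·K))
V = nRT/P = 5.4×0.08206×265/6.9
= 17.019 L

17.019 L


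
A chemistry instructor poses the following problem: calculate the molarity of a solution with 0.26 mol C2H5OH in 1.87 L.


M = n/V = 0.26/1.87 = 0.139 mol/L

0.139 M


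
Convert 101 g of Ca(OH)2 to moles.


M(Ca(OH)2) = 74.1 g/mol
n = mass/M = 101/74.1 = 1.363 mol

1.363 mol


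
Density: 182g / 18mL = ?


ρ = mass/volume
= 182/18
= 10.111 g/mL

10.111 g/mL


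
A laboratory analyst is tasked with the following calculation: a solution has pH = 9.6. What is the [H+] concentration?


[H+] = 10^(-pH) = 10^(-9.6)
= 2.51×10^-10 M

2.51×10^-10 M


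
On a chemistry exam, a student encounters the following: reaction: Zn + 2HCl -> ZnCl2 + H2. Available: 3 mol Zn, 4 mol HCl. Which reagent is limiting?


Mole ratio available / coefficient:
  Zn: 3/1 = 3.000
  HCl: 4/2 = 2.000
Smaller ratio is limiting.

HCl


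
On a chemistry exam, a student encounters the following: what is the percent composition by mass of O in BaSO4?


M(BaSO4) = 1×137.33 + 1×32.07 + 4×16.0 = 233.40 g/mol
Mass of O = 4 × 16.0 = 64.00 g/mol
% O = 64.00/233.40 × 100 = 27.42%

27.42%


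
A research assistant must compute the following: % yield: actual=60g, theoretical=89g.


% yield = actual/theoretical × 100
= 60/89 × 100
= 67.42%

67.42%


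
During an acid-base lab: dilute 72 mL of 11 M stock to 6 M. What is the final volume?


C1V1 = C2V2
11 × 72 = 6 × V2
V2 = 792/6 = 132.0 mL

132.0 mL


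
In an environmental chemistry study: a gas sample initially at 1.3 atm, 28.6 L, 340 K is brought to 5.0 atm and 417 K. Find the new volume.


P1V1/T1 = P2V2/T2
V2 = P1V1T2/(T1P2)
= 1.3×28.6×417/(340×5.0)
= 9.12 L

9.12 L


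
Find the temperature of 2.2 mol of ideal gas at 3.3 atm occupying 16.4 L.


PV = nRT  (R = 0.08206 L·atm/(mol·K))
T = PV/(nR) = 3.3×16.4/(2.2×0.08206)
= 54.12/0.180532
= 299.78 K

299.78 K


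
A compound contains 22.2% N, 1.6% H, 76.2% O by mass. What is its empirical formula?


Assume 100 g sample. Moles of each element:
  N: 22.2/14.01 = 1.585 mol
  H: 1.6/1.008 = 1.587 mol
  O: 76.2/16.0 = 4.763 mol
Divide by smallest (1.585):
  N: 1.585/1.585 = 1.0
  H: 1.587/1.585 = 1.0
  O: 4.763/1.585 = 3.01
Empirical formula: HNO3

HNO3


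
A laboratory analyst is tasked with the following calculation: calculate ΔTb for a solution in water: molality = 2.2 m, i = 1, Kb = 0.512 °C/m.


ΔTb = Kb × m × i
= 0.512 × 2.2 × 1
= 1.1264 °C

1.1264 °C


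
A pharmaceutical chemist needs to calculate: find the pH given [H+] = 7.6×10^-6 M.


pH = -log10([H+]) = -log10(7.6×10^-6)
= 6 - log10(7.6)
= 6 - 0.88
= 5.12

5.12


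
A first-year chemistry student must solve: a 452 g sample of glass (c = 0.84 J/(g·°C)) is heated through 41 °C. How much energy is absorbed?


q = mcΔT = 452 × 0.84 × 41
= 15566.88 J

15566.88 J


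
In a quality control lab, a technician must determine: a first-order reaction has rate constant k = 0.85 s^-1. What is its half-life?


t½ = ln2/k = 0.693147/(0.85 s^-1)
= 0.8155 s

0.8155 s


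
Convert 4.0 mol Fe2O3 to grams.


M(Fe2O3) = 159.7 g/mol
mass = n × M = 4.0 × 159.7 = 638.80 g

638.80 g


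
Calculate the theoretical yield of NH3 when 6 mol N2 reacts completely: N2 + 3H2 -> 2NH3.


Mole ratio NH3:N2 = 2:1
n(NH3) = 6 × 2/1 = 12.000 mol
mass = 12.000 × 17.03 = 204.36 g

204.36 g


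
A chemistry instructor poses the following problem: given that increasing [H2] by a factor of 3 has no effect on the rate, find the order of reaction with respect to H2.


rate ∝ [H2]^n
rate ∝ [H2]^0
Order in H2: 0

0


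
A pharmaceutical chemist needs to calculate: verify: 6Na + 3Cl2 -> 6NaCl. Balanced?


Equation: 6Na + 3Cl2 -> 6NaCl
Check atoms: Cl: 6=6, Na: 6=6
Balanced

Yes, balanced


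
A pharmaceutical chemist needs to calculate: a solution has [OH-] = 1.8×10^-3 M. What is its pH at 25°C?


pOH = -log10([OH-]) = -log10(1.8×10^-3)
= 3 - log10(1.8) = 2.74
pH = 14 - pOH = 14 - 2.74 = 11.26

11.26


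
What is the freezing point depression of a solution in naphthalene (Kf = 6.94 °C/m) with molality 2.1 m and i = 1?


ΔTf = Kf × m × i
= 6.94 × 2.1 × 1
= 14.574 °C

14.574 °C


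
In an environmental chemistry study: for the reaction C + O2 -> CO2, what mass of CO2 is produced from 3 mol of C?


Mole ratio CO2:C = 1:1
n(CO2) = 3 × 1/1 = 3.000 mol
mass = 3.000 × 44.01 = 132.03 g

132.03 g


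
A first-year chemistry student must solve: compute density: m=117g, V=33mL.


ρ = mass/volume
= 117/33
= 3.545 g/mL

3.545 g/mL


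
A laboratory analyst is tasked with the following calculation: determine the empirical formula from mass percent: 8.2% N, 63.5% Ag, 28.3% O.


Assume 100 g sample. Moles of each element:
  N: 8.2/14.01 = 0.585 mol
  Ag: 63.5/107.87 = 0.589 mol
  O: 28.3/16.0 = 1.769 mol
Divide by smallest (0.585):
  N: 0.585/0.585 = 1.0
  Ag: 0.589/0.585 = 1.01
  O: 1.769/0.585 = 3.02
Empirical formula: AgNO3

AgNO3


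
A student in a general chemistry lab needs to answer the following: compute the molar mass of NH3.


M(NH3) = 1×14.01 + 3×1.008
= 14.01 + 3.02
= 17.03 g/mol

17.03 g/mol


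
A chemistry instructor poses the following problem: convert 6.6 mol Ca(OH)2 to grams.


M(Ca(OH)2) = 74.1 g/mol
mass = n × M = 6.6 × 74.1 = 489.06 g

489.06 g


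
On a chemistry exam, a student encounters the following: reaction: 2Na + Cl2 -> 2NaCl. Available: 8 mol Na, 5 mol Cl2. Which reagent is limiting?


Mole ratio available / coefficient:
  Na: 8/2 = 4.000
  Cl2: 5/1 = 5.000
Smaller ratio is limiting.

Na


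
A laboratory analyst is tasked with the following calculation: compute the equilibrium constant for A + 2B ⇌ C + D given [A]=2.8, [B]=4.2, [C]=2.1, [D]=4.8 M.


Kc = [C][D]/([A][B]^2)
= (2.1^1 × 4.8^1)/(2.8^1 × 4.2^2)
= 10.08/49.392
= 0.2041

0.2041


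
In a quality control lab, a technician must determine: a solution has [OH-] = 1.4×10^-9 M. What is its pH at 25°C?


pOH = -log10([OH-]) = -log10(1.4×10^-9)
= 9 - log10(1.4) = 8.85
pH = 14 - pOH = 14 - 8.85 = 5.15

5.15


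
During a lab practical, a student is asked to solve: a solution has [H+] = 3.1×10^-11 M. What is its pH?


pH = -log10([H+]) = -log10(3.1×10^-11)
= 11 - log10(3.1)
= 11 - 0.49
= 10.51

10.51


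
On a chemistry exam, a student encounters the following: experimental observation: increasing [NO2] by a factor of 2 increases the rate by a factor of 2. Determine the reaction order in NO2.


rate ∝ [NO2]^n
2^n = 2 → n = 1
Order in NO2: 1

1


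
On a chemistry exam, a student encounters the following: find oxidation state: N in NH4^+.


x + 4(+1) = +1, so x = -3
Oxidation number: -3

-3


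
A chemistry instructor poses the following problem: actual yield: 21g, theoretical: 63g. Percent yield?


% yield = actual/theoretical × 100
= 21/63 × 100
= 33.33%

33.33%


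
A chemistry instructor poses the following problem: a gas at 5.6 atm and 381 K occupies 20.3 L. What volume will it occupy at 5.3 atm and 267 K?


P1V1/T1 = P2V2/T2
V2 = P1V1T2/(T1P2)
= 5.6×20.3×267/(381×5.3)
= 15.031 L

15.031 L


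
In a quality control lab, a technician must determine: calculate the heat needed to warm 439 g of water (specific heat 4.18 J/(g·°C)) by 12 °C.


q = mcΔT = 439 × 4.18 × 12
= 22020.24 J

22020.24 J


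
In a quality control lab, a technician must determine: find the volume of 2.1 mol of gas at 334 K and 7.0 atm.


PV = nRT  (R = 0.08206 L·atm/(mol·K))
V = nRT/P = 2.1×0.08206×334/7.0
= 8.222 L

8.222 L


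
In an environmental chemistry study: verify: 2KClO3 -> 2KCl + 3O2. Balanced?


Equation: 2KClO3 -> 2KCl + 3O2
Check atoms: Cl: 2=2, K: 2=2, O: 6=6
Balanced

Yes, balanced


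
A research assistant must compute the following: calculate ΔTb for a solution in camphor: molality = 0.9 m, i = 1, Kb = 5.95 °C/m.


ΔTb = Kb × m × i
= 5.95 × 0.9 × 1
= 5.355 °C

5.355 °C


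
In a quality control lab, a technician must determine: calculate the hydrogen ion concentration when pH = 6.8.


[H+] = 10^(-pH) = 10^(-6.8)
= 1.58×10^-7 M

1.58×10^-7 M


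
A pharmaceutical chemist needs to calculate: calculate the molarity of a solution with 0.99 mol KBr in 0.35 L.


M = n/V = 0.99/0.35 = 2.829 mol/L

2.829 M


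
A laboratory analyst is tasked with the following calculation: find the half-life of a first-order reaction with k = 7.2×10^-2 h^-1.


t½ = ln2/k = 0.693147/(7.2×10^-2 h^-1)
= 9.627 h

9.627 h


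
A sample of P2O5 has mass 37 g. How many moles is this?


M(P2O5) = 141.94 g/mol
n = mass/M = 37/141.94 = 0.2607 mol

0.2607 mol


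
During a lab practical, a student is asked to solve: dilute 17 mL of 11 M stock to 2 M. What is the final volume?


C1V1 = C2V2
11 × 17 = 2 × V2
V2 = 187/2 = 93.5 mL

93.5 mL


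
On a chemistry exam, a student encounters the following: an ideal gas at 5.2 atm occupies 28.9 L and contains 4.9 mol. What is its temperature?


PV = nRT  (R = 0.08206 L·atm/(mol·K))
T = PV/(nR) = 5.2×28.9/(4.9×0.08206)
= 150.28/0.402094
= 373.74 K

373.74 K


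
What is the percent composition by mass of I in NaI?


M(NaI) = 1×22.99 + 1×126.9 = 149.89 g/mol
Mass of I = 1 × 126.9 = 126.90 g/mol
% I = 126.90/149.89 × 100 = 84.66%

84.66%


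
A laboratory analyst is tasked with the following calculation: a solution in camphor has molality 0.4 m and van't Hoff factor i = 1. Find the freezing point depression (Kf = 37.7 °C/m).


ΔTf = Kf × m × i
= 37.7 × 0.4 × 1
= 15.08 °C

15.08 °C


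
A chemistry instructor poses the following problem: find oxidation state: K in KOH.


Group 1 metal: +1
Oxidation number: +1

+1


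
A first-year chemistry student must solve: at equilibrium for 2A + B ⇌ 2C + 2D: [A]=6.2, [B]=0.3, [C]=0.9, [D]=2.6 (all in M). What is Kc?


Kc = [C]^2[D]^2/([A]^2[B])
= (0.9^2 × 2.6^2)/(6.2^2 × 0.3^1)
= 5.4756/11.532
= 0.4748

0.4748


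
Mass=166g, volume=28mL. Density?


ρ = mass/volume
= 166/28
= 5.929 g/mL

5.929 g/mL


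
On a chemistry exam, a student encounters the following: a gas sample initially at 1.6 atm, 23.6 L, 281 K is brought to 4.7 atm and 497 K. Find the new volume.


P1V1/T1 = P2V2/T2
V2 = P1V1T2/(T1P2)
= 1.6×23.6×497/(281×4.7)
= 14.21 L

14.21 L


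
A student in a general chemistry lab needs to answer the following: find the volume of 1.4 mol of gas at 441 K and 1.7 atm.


PV = nRT  (R = 0.08206 L·atm/(mol·K))
V = nRT/P = 1.4×0.08206×441/1.7
= 29.802 L

29.802 L


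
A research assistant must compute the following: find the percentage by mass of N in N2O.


M(N2O) = 2×14.01 + 1×16.0 = 44.02 g/mol
Mass of N = 2 × 14.01 = 28.02 g/mol
% N = 28.02/44.02 × 100 = 63.65%

63.65%


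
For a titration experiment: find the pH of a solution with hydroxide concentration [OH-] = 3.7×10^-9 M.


pOH = -log10([OH-]) = -log10(3.7×10^-9)
= 9 - log10(3.7) = 8.43
pH = 14 - pOH = 14 - 8.43 = 5.57

5.57


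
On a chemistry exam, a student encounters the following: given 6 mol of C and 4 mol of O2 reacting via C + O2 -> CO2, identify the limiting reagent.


Mole ratio available / coefficient:
  C: 6/1 = 6.000
  O2: 4/1 = 4.000
Smaller ratio is limiting.

O2


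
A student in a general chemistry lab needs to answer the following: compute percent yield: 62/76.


% yield = actual/theoretical × 100
= 62/76 × 100
= 81.58%

81.58%


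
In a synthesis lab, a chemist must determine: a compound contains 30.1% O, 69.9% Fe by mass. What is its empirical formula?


Assume 100 g sample. Moles of each element:
  O: 30.1/16.0 = 1.881 mol
  Fe: 69.9/55.85 = 1.252 mol
Divide by smallest (1.252):
  O: 1.881/1.252 = 1.5
  Fe: 1.252/1.252 = 1.0
Multiply all ratios by 2 to obtain whole numbers.
Empirical formula: Fe2O3

Fe2O3


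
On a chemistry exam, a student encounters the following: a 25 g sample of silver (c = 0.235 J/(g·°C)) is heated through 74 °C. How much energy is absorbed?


q = mcΔT = 25 × 0.235 × 74
= 434.75 J

434.75 J


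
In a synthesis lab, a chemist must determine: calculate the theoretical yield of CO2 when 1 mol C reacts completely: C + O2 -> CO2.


Mole ratio CO2:C = 1:1
n(CO2) = 1 × 1/1 = 1.000 mol
mass = 1.000 × 44.01 = 44.01 g

44.01 g


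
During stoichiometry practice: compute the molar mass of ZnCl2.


M(ZnCl2) = 1×65.38 + 2×35.45
= 65.38 + 70.9
= 136.28 g/mol

136.28 g/mol


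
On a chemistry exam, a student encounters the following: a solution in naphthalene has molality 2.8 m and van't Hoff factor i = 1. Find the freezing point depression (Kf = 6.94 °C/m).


ΔTf = Kf × m × i
= 6.94 × 2.8 × 1
= 19.432 °C

19.432 °C


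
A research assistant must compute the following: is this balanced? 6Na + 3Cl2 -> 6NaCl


Equation: 6Na + 3Cl2 -> 6NaCl
Check atoms: Cl: 6=6, Na: 6=6
Balanced

Yes, balanced


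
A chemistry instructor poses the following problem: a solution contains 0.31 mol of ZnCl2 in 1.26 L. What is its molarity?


M = n/V = 0.31/1.26 = 0.246 mol/L

0.246 M


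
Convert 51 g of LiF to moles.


M(LiF) = 25.94 g/mol
n = mass/M = 51/25.94 = 1.9661 mol

1.9661 mol


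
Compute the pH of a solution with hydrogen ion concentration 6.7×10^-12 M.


pH = -log10([H+]) = -log10(6.7×10^-12)
= 12 - log10(6.7)
= 12 - 0.83
= 11.17

11.17


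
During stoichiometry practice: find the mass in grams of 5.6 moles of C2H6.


M(C2H6) = 30.07 g/mol
mass = n × M = 5.6 × 30.07 = 168.39 g

168.39 g


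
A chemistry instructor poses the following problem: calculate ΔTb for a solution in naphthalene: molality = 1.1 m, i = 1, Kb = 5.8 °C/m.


ΔTb = Kb × m × i
= 5.8 × 1.1 × 1
= 6.38 °C

6.38 °C


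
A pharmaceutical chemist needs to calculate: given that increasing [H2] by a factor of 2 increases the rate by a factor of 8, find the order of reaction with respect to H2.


rate ∝ [H2]^n
2^n = 8 → n = 3
Order in H2: 3

3


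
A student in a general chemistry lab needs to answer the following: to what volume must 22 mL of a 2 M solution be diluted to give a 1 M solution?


C1V1 = C2V2
2 × 22 = 1 × V2
V2 = 44/1 = 44.0 mL

44.0 mL


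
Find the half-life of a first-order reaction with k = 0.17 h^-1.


t½ = ln2/k = 0.693147/(0.17 h^-1)
= 4.077 h

4.077 h


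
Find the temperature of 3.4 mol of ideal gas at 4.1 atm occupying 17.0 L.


PV = nRT  (R = 0.08206 L·atm/(mol·K))
T = PV/(nR) = 4.1×17.0/(3.4×0.08206)
= 69.70/0.279004
= 249.82 K

249.82 K


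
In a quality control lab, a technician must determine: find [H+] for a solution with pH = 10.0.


[H+] = 10^(-pH) = 10^(-10.0)
= 1.0×10^-10 M

1.0×10^-10 M


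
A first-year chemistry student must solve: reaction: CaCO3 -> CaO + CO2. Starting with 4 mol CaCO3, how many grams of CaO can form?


Mole ratio CaO:CaCO3 = 1:1
n(CaO) = 4 × 1/1 = 4.000 mol
mass = 4.000 × 56.08 = 224.32 g

224.32 g


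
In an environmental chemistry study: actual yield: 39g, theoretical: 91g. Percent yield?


% yield = actual/theoretical × 100
= 39/91 × 100
= 42.86%

42.86%


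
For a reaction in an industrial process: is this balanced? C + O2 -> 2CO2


Equation: C + O2 -> 2CO2
Check atoms: C: 1≠2, O: 2≠4
Not balanced

No, not balanced


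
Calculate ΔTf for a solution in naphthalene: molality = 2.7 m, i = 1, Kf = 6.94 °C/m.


ΔTf = Kf × m × i
= 6.94 × 2.7 × 1
= 18.738 °C

18.738 °C


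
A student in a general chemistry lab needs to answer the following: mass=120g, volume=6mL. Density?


ρ = mass/volume
= 120/6
= 20.0 g/mL

20.0 g/mL


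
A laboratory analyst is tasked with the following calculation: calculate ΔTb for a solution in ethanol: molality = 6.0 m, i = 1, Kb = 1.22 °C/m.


ΔTb = Kb × m × i
= 1.22 × 6.0 × 1
= 7.32 °C

7.32 °C


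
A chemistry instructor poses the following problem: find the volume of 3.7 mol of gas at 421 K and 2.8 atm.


PV = nRT  (R = 0.08206 L·atm/(mol·K))
V = nRT/P = 3.7×0.08206×421/2.8
= 45.652 L

45.652 L


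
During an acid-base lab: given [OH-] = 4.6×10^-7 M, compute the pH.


pOH = -log10([OH-]) = -log10(4.6×10^-7)
= 7 - log10(4.6) = 6.34
pH = 14 - pOH = 14 - 6.34 = 7.66

7.66


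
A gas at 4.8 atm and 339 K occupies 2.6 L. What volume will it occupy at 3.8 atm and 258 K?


P1V1/T1 = P2V2/T2
V2 = P1V1T2/(T1P2)
= 4.8×2.6×258/(339×3.8)
= 2.499 L

2.499 L


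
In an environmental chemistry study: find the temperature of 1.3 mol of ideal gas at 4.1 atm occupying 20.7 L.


PV = nRT  (R = 0.08206 L·atm/(mol·K))
T = PV/(nR) = 4.1×20.7/(1.3×0.08206)
= 84.87/0.106678
= 795.57 K

795.57 K


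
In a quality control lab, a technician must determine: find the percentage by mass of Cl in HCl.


M(HCl) = 1×1.008 + 1×35.45 = 36.458 g/mol
Mass of Cl = 1 × 35.45 = 35.45 g/mol
% Cl = 35.45/36.458 × 100 = 97.24%

97.24%


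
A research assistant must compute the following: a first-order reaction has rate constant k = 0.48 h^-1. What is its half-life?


t½ = ln2/k = 0.693147/(0.48 h^-1)
= 1.444 h

1.444 h


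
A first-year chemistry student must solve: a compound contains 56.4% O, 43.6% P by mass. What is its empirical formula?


Assume 100 g sample. Moles of each element:
  O: 56.4/16.0 = 3.525 mol
  P: 43.6/30.97 = 1.408 mol
Divide by smallest (1.408):
  O: 3.525/1.408 = 2.5
  P: 1.408/1.408 = 1.0
Multiply all ratios by 2 to obtain whole numbers.
Empirical formula: P2O5

P2O5
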